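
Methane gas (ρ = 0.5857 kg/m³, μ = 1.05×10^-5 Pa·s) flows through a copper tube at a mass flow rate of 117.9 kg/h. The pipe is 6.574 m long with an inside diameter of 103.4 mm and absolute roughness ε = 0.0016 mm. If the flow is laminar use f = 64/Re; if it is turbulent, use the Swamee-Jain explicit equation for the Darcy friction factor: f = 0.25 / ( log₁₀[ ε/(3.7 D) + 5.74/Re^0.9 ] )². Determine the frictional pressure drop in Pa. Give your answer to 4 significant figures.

ΔP ≈ 18.25 Pa

ṁ = 117.9 kg/h = 117.9/3600 = 0.03275 kg/s.
A = πD²/4 = π(0.1034)²/4 = 0.008397 m²; mean velocity V = ṁ/(ρA) = 0.03275/(0.5857 · 0.008397) = 6.659 m/s.
Reynolds number Re = ρVD/μ = 0.5857 · 6.659 · 0.1034 / 1.05e-05 = 3.841e+04.
Re > 4000 → turbulent. Relative roughness ε/D = 1.6e-06/0.1034 = 1.55e-05. Swamee-Jain: f = 0.25/(log₁₀[1.55e-05/3.7 + 5.74/3.841e+04^0.9])² = 0.25/(log₁₀[4.18e-06 + 0.000429])² = 0.25/(-3.363)² = 0.02211.
Darcy-Weisbach: ΔP = f(L/D)(ρV²/2) = 0.02211·(6.574/0.1034)·(0.5857·6.659²/2) = 0.02211·63.58·12.99 = 18.25 Pa.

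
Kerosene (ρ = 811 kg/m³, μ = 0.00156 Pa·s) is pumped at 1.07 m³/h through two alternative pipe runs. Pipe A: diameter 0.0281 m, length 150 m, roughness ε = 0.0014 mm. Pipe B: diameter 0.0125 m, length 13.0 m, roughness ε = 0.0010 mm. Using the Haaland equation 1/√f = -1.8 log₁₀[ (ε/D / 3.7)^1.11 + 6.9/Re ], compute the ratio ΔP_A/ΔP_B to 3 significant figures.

Pipe A: V = Q/A = 0.0002972/0.0006202 = 0.4793 m/s; Re = 7001; ε/D = 4.98e-05; Haaland → f = 0.03419; ΔP_A = f(L/D)(ρV²/2) = 1.7e+04 Pa.
Pipe B: V = Q/A = 0.0002972/0.0001227 = 2.422 m/s; Re = 1.574e+04; ε/D = 8e-05; Haaland → f = 0.02748; ΔP_B = f(L/D)(ρV²/2) = 6.797e+04 Pa.
ΔP_A/ΔP_B = 1.7e+04/6.797e+04 = 0.250.

ΔP_A/ΔP_B ≈ 0.250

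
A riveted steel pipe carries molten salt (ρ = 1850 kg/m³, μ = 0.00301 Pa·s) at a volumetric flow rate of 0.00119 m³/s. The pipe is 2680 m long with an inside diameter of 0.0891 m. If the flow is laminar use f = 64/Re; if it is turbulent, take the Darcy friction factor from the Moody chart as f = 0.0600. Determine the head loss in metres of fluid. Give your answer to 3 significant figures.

h_f ≈ 3.35 m

Cross-sectional area A = πD²/4 = π(0.0891)²/4 = 0.006235 m²; mean velocity V = Q/A = 0.00119/0.006235 = 0.1909 m/s.
Reynolds number Re = ρVD/μ = 1850 · 0.1909 · 0.0891 / 0.00301 = 1.045e+04.
Re > 4000 → turbulent; use the Moody-chart value f = 0.0600.
Darcy-Weisbach: ΔP = f(L/D)(ρV²/2) = 0.06·(2680/0.0891)·(1850·0.1909²/2) = 0.06·3.008e+04·33.69 = 6.081e+04 Pa.
Head loss h_f = ΔP/(ρg) = 6.081e+04/(1850·9.81) = 3.35 m.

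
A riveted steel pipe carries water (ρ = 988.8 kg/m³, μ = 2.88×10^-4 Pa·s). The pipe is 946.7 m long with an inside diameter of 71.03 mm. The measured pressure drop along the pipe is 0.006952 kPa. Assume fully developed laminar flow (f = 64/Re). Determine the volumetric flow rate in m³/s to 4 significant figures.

For laminar flow, f = 64/Re with Re = ρVD/μ, so Darcy-Weisbach reduces to ΔP = 32μLV/D². Solving for V: V = ΔP·D²/(32μL) = 6.952·(0.07103)²/(32·0.000288·946.7) = 0.00402 m/s.
Check: Re = ρVD/μ = 988.8·0.00402·0.07103/0.000288 = 980.4 < 2300, so the laminar assumption holds.
Q = V·A = 0.00402·(π/4·0.07103²) = 1.593e-05 m³/s = 1.593×10^-5 m³/s.

Q ≈ 1.593×10^-5 m³/s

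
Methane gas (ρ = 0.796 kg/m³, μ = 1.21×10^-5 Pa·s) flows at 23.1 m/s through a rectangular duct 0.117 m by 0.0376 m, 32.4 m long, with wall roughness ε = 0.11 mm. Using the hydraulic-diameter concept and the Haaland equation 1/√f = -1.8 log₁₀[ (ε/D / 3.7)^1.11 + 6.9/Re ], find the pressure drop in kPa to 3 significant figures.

ΔP ≈ 3.02 kPa

Hydraulic diameter D_h = 4A/P = 4·(0.117·0.0376)/(2·(0.117+0.0376)) = 0.0176/0.3092 = 0.05691 m.
Re = ρVD_h/μ = 0.796·23.1·0.05691/1.21e-05 = 8.648e+04.
ε/D_h = 0.00011/0.05691 = 0.00193; Haaland gives 1/√f = -1.8 log₁₀[0.000227+7.98e-05] = 6.322, so f = 0.02502.
ΔP = f(L/D_h)(ρV²/2) = 0.02502·32.4/0.05691·212.4 = 3025 Pa.
ΔP = 3.02 kPa.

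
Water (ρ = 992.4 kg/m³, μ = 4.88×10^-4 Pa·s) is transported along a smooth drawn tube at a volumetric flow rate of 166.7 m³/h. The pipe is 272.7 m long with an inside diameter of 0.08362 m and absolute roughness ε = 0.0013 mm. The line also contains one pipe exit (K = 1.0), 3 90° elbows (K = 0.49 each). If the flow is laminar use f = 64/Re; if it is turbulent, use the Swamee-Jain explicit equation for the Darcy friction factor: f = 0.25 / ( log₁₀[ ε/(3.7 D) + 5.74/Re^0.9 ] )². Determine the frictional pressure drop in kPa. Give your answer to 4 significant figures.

ΔP ≈ 1398 kPa

Q = 166.7 m³/h = 166.7/3600 = 0.04631 m³/s.
Cross-sectional area A = πD²/4 = π(0.08362)²/4 = 0.005492 m²; mean velocity V = Q/A = 0.04631/0.005492 = 8.432 m/s.
Reynolds number Re = ρVD/μ = 992.4 · 8.432 · 0.08362 / 0.000488 = 1.434e+06.
Re > 4000 → turbulent. Relative roughness ε/D = 1.3e-06/0.08362 = 1.55e-05. Swamee-Jain: f = 0.25/(log₁₀[1.55e-05/3.7 + 5.74/1.434e+06^0.9])² = 0.25/(log₁₀[4.2e-06 + 1.65e-05])² = 0.25/(-4.684)² = 0.0114.
Total minor-loss coefficient ΣK = 1·1 + 3·0.49 = 2.47.
ΔP = [f·L/D + ΣK]·(ρV²/2) = [0.0114·272.7/0.08362 + 2.47]·(992.4·8.432²/2) = [37.17 + 2.47]·3.528e+04 = 1.398e+06 Pa.
ΔP = 1.398e+06 Pa = 1398 kPa.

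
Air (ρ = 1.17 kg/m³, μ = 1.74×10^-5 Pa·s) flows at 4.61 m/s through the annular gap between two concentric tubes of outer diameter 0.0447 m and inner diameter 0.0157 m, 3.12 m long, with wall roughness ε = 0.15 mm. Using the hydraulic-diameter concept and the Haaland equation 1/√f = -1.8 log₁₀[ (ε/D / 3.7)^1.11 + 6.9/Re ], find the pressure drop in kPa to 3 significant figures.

Hydraulic diameter D_h = 4A/P = D_o - D_i = 0.0447 - 0.0157 = 0.029 m.
Re = ρVD_h/μ = 1.17·4.61·0.029/1.74e-05 = 8989.
ε/D_h = 0.00015/0.029 = 0.00517; Haaland gives 1/√f = -1.8 log₁₀[0.000678+0.000768] = 5.112, so f = 0.03827.
ΔP = f(L/D_h)(ρV²/2) = 0.03827·3.12/0.029·12.43 = 51.19 Pa.
ΔP = 0.0512 kPa.

ΔP ≈ 0.0512 kPa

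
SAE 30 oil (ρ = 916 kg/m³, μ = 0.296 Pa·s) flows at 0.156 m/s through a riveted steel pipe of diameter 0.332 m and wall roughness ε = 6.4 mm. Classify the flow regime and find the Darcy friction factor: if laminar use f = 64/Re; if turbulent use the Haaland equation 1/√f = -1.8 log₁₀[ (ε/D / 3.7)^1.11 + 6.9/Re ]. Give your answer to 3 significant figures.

Re = ρVD/μ = 916·0.156·0.332/0.296 = 160.3.
Re < 2300 → laminar, so f = 64/Re = 0.3993 (roughness is irrelevant in laminar flow).

f ≈ 0.399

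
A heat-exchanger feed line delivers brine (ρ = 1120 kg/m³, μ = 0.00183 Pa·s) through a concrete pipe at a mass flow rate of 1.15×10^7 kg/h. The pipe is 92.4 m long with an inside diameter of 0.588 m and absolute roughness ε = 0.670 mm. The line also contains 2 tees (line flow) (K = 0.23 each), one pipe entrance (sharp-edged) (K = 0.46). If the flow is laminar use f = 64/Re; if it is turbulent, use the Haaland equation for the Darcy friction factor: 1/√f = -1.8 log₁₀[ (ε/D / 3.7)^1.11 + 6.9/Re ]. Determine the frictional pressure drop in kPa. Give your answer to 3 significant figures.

ΔP ≈ 255 kPa

ṁ = 1.15×10^7 kg/h = 1.15×10^7/3600 = 3194 kg/s.
A = πD²/4 = π(0.588)²/4 = 0.2715 m²; mean velocity V = ṁ/(ρA) = 3194/(1120 · 0.2715) = 10.5 m/s.
Reynolds number Re = ρVD/μ = 1120 · 10.5 · 0.588 / 0.00183 = 3.78e+06.
Re > 4000 → turbulent. Relative roughness ε/D = 0.00067/0.588 = 0.00114. Haaland: 1/√f = -1.8 log₁₀[(0.00114/3.7)^1.11 + 6.9/3.78e+06] = -1.8 log₁₀[0.000127 + 1.83e-06] = 7.005, so f = 0.02038.
Total minor-loss coefficient ΣK = 2·0.23 + 1·0.46 = 0.92.
ΔP = [f·L/D + ΣK]·(ρV²/2) = [0.02038·92.4/0.588 + 0.92]·(1120·10.5²/2) = [3.203 + 0.92]·6.178e+04 = 2.547e+05 Pa.
ΔP = 2.547e+05 Pa = 255 kPa.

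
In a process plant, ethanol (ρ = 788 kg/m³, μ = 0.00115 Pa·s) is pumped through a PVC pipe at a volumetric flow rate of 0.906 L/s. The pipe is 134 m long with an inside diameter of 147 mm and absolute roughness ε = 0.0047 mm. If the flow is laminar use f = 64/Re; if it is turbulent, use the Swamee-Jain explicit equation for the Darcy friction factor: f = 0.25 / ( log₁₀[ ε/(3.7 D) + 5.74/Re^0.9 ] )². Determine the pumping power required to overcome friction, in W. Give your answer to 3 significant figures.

P ≈ 0.0344 W

Q = 0.906 L/s = 0.906/1000 = 0.000906 m³/s.
Cross-sectional area A = πD²/4 = π(0.147)²/4 = 0.01697 m²; mean velocity V = Q/A = 0.000906/0.01697 = 0.05338 m/s.
Reynolds number Re = ρVD/μ = 788 · 0.05338 · 0.147 / 0.00115 = 5377.
Re > 4000 → turbulent. Relative roughness ε/D = 4.7e-06/0.147 = 3.2e-05. Swamee-Jain: f = 0.25/(log₁₀[3.2e-05/3.7 + 5.74/5377^0.9])² = 0.25/(log₁₀[8.64e-06 + 0.00252])² = 0.25/(-2.597)² = 0.03707.
Darcy-Weisbach: ΔP = f(L/D)(ρV²/2) = 0.03707·(134/0.147)·(788·0.05338²/2) = 0.03707·911.6·1.123 = 37.94 Pa.
Pumping power P = QΔP = 0.000906·37.94 = 0.03437 W = 0.0344 W.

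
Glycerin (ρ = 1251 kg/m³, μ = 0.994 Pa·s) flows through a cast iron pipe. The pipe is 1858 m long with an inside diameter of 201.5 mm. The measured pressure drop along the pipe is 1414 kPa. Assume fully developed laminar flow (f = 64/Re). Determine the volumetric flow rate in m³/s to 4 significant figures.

For laminar flow, f = 64/Re with Re = ρVD/μ, so Darcy-Weisbach reduces to ΔP = 32μLV/D². Solving for V: V = ΔP·D²/(32μL) = 1.414e+06·(0.2015)²/(32·0.994·1858) = 0.9714 m/s.
Check: Re = ρVD/μ = 1251·0.9714·0.2015/0.994 = 246.4 < 2300, so the laminar assumption holds.
Q = V·A = 0.9714·(π/4·0.2015²) = 0.03098 m³/s = 0.03098 m³/s.

Q ≈ 0.03098 m³/s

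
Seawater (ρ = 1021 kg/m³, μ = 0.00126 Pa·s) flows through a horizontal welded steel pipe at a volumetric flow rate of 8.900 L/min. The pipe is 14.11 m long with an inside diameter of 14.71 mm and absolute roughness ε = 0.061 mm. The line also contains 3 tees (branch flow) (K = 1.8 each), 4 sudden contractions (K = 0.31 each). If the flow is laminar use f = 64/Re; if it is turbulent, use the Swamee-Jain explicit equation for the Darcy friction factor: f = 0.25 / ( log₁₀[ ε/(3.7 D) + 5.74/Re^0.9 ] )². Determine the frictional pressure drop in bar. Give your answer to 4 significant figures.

ΔP ≈ 0.1638 bar

Q = 8.900 L/min = 8.900/60000 = 0.0001483 m³/s.
Cross-sectional area A = πD²/4 = π(0.01471)²/4 = 0.0001699 m²; mean velocity V = Q/A = 0.0001483/0.0001699 = 0.8728 m/s.
Reynolds number Re = ρVD/μ = 1021 · 0.8728 · 0.01471 / 0.00126 = 1.04e+04.
Re > 4000 → turbulent. Relative roughness ε/D = 6.1e-05/0.01471 = 0.00415. Swamee-Jain: f = 0.25/(log₁₀[0.00415/3.7 + 5.74/1.04e+04^0.9])² = 0.25/(log₁₀[0.00112 + 0.00139])² = 0.25/(-2.6)² = 0.03698.
Total minor-loss coefficient ΣK = 3·1.8 + 4·0.31 = 6.64.
ΔP = [f·L/D + ΣK]·(ρV²/2) = [0.03698·14.11/0.01471 + 6.64]·(1021·0.8728²/2) = [35.47 + 6.64]·388.9 = 1.638e+04 Pa.
ΔP = 1.638e+04 Pa = 0.1638 bar.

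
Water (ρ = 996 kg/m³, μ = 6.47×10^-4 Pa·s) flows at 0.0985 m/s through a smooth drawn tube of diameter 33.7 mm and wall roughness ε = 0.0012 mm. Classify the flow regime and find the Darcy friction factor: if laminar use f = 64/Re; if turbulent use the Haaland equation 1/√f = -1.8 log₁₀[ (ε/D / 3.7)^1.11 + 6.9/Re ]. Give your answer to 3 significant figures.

f ≈ 0.0375

Re = ρVD/μ = 996·0.0985·0.0337/0.000647 = 5110.
Re > 4000 → turbulent. ε/D = 1.2e-06/0.0337 = 3.56e-05; Haaland: 1/√f = -1.8 log₁₀[2.7e-06 + 0.00135] = 5.164, so f = 0.0375.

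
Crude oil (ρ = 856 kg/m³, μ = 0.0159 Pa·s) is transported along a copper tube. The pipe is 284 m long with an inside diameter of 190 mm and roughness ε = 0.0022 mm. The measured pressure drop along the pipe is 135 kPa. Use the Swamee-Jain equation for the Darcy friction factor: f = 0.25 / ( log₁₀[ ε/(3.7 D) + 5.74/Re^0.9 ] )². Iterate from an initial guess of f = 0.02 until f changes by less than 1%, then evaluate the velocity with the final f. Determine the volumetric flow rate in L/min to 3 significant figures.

Rearranging Darcy-Weisbach: V = √(2·ΔP·D/(f·L·ρ)). With ε/D = 2.2e-06/0.19 = 1.16e-05, iterate starting from f = 0.02:
  f = 0.02 → V = √(2·1.35e+05·0.19/(0.02·284·856)) = 3.248 m/s; Re = ρVD/μ = 3.323e+04; f → 0.02285
  f = 0.02285 → V = 3.039 m/s; Re = 3.108e+04; f → 0.02321
  f = 0.02321 → V = 3.015 m/s; Re = 3.084e+04; f → 0.02326
Converged (Δf/f < 1%). With the final f = 0.02326: V = √(2·1.35e+05·0.19/(0.02326·284·856)) = 3.012 m/s.
Q = V·A = 3.012·(π/4·0.19²) = 0.08541 m³/s = 5120 L/min.

Q ≈ 5120 L/min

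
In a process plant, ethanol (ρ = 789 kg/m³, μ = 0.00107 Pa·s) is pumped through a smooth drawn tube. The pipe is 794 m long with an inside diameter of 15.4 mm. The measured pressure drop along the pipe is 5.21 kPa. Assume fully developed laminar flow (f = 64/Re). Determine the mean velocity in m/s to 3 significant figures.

V ≈ 0.0454 m/s

For laminar flow, f = 64/Re with Re = ρVD/μ, so Darcy-Weisbach reduces to ΔP = 32μLV/D². Solving for V: V = ΔP·D²/(32μL) = 5210·(0.0154)²/(32·0.00107·794) = 0.04545 m/s.
Check: Re = ρVD/μ = 789·0.04545·0.0154/0.00107 = 516.1 < 2300, so the laminar assumption holds.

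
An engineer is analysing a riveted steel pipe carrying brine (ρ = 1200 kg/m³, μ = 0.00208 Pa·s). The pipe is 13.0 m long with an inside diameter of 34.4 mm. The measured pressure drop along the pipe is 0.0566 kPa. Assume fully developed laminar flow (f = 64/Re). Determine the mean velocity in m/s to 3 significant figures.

V ≈ 0.0774 m/s

For laminar flow, f = 64/Re with Re = ρVD/μ, so Darcy-Weisbach reduces to ΔP = 32μLV/D². Solving for V: V = ΔP·D²/(32μL) = 56.6·(0.0344)²/(32·0.00208·13) = 0.07741 m/s.
Check: Re = ρVD/μ = 1200·0.07741·0.0344/0.00208 = 1536 < 2300, so the laminar assumption holds.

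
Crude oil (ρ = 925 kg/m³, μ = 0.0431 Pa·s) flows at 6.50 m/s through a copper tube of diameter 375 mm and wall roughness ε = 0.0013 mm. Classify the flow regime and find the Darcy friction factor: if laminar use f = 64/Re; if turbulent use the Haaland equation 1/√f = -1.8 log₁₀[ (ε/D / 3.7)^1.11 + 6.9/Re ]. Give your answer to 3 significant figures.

Re = ρVD/μ = 925·6.5·0.375/0.0431 = 5.231e+04.
Re > 4000 → turbulent. ε/D = 1.3e-06/0.375 = 3.47e-06; Haaland: 1/√f = -1.8 log₁₀[2.04e-07 + 0.000132] = 6.982, so f = 0.02051.

f ≈ 0.0205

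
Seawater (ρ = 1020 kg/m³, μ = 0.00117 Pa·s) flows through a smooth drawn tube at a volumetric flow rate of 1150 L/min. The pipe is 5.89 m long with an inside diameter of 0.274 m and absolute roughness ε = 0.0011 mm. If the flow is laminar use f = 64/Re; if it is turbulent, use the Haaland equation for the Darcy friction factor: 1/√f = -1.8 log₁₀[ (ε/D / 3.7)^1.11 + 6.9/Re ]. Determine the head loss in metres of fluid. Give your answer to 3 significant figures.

h_f ≈ 0.00218 m

Q = 1150 L/min = 1150/60000 = 0.01917 m³/s.
Cross-sectional area A = πD²/4 = π(0.274)²/4 = 0.05896 m²; mean velocity V = Q/A = 0.01917/0.05896 = 0.3251 m/s.
Reynolds number Re = ρVD/μ = 1020 · 0.3251 · 0.274 / 0.00117 = 7.765e+04.
Re > 4000 → turbulent. Relative roughness ε/D = 1.1e-06/0.274 = 4.01e-06. Haaland: 1/√f = -1.8 log₁₀[(4.01e-06/3.7)^1.11 + 6.9/7.765e+04] = -1.8 log₁₀[2.4e-07 + 8.89e-05] = 7.29, so f = 0.01882.
Darcy-Weisbach: ΔP = f(L/D)(ρV²/2) = 0.01882·(5.89/0.274)·(1020·0.3251²/2) = 0.01882·21.5·53.89 = 21.8 Pa.
Head loss h_f = ΔP/(ρg) = 21.8/(1020·9.81) = 0.00218 m.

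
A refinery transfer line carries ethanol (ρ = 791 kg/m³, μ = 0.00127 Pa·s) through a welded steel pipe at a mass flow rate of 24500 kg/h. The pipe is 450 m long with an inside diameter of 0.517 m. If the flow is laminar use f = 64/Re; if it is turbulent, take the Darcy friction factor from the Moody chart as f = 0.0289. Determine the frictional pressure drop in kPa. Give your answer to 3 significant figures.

ΔP ≈ 0.0167 kPa

ṁ = 24500 kg/h = 24500/3600 = 6.806 kg/s.
A = πD²/4 = π(0.517)²/4 = 0.2099 m²; mean velocity V = ṁ/(ρA) = 6.806/(791 · 0.2099) = 0.04098 m/s.
Reynolds number Re = ρVD/μ = 791 · 0.04098 · 0.517 / 0.00127 = 1.32e+04.
Re > 4000 → turbulent; use the Moody-chart value f = 0.0289.
Darcy-Weisbach: ΔP = f(L/D)(ρV²/2) = 0.0289·(450/0.517)·(791·0.04098²/2) = 0.0289·870.4·0.6643 = 16.71 Pa.
ΔP = 16.71 Pa = 0.0167 kPa.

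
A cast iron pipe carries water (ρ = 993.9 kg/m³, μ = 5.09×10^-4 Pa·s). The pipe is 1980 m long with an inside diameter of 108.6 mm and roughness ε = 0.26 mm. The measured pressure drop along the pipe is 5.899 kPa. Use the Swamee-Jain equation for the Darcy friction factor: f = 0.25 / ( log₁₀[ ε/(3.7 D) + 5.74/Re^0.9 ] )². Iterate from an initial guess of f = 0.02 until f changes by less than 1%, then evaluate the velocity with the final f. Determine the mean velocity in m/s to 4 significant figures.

Rearranging Darcy-Weisbach: V = √(2·ΔP·D/(f·L·ρ)). With ε/D = 0.00026/0.1086 = 0.00239, iterate starting from f = 0.02:
  f = 0.02 → V = √(2·5899·0.1086/(0.02·1980·993.9)) = 0.1804 m/s; Re = ρVD/μ = 3.826e+04; f → 0.02839
  f = 0.02839 → V = 0.1514 m/s; Re = 3.211e+04; f → 0.02895
  f = 0.02895 → V = 0.15 m/s; Re = 3.18e+04; f → 0.02898
Converged (Δf/f < 1%). With the final f = 0.02898: V = √(2·5899·0.1086/(0.02898·1980·993.9)) = 0.1499 m/s.

V ≈ 0.1499 m/s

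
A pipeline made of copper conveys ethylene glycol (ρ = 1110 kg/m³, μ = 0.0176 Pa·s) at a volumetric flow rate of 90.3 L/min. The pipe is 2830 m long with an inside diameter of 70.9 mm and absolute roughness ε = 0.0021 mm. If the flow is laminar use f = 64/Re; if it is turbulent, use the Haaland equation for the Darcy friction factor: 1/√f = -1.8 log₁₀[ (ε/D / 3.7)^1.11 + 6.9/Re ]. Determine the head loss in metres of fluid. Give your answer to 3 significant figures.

h_f ≈ 11.1 m

Q = 90.3 L/min = 90.3/60000 = 0.001505 m³/s.
Cross-sectional area A = πD²/4 = π(0.0709)²/4 = 0.003948 m²; mean velocity V = Q/A = 0.001505/0.003948 = 0.3812 m/s.
Reynolds number Re = ρVD/μ = 1110 · 0.3812 · 0.0709 / 0.0176 = 1705.
Re < 2300 → laminar flow, so f = 64/Re = 64/1705 = 0.03755 (the turbulent correlation is not needed).
Darcy-Weisbach: ΔP = f(L/D)(ρV²/2) = 0.03755·(2830/0.0709)·(1110·0.3812²/2) = 0.03755·3.992e+04·80.65 = 1.209e+05 Pa.
Head loss h_f = ΔP/(ρg) = 1.209e+05/(1110·9.81) = 11.1 m.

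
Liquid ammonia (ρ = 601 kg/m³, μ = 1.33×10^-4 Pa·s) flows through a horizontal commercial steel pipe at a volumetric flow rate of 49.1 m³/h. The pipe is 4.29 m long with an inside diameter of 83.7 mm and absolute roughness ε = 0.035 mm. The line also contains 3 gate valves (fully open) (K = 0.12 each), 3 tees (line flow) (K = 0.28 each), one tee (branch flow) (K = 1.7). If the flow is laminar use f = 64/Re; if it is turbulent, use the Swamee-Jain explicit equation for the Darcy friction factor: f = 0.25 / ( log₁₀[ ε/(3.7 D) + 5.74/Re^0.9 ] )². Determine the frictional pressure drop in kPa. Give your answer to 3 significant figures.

Q = 49.1 m³/h = 49.1/3600 = 0.01364 m³/s.
Cross-sectional area A = πD²/4 = π(0.0837)²/4 = 0.005502 m²; mean velocity V = Q/A = 0.01364/0.005502 = 2.479 m/s.
Reynolds number Re = ρVD/μ = 601 · 2.479 · 0.0837 / 0.000133 = 9.375e+05.
Re > 4000 → turbulent. Relative roughness ε/D = 3.5e-05/0.0837 = 0.000418. Swamee-Jain: f = 0.25/(log₁₀[0.000418/3.7 + 5.74/9.375e+05^0.9])² = 0.25/(log₁₀[0.000113 + 2.42e-05])² = 0.25/(-3.863)² = 0.01676.
Total minor-loss coefficient ΣK = 3·0.12 + 3·0.28 + 1·1.7 = 2.9.
ΔP = [f·L/D + ΣK]·(ρV²/2) = [0.01676·4.29/0.0837 + 2.9]·(601·2.479²/2) = [0.8589 + 2.9]·1846 = 6940 Pa.
ΔP = 6940 Pa = 6.94 kPa.

ΔP ≈ 6.94 kPa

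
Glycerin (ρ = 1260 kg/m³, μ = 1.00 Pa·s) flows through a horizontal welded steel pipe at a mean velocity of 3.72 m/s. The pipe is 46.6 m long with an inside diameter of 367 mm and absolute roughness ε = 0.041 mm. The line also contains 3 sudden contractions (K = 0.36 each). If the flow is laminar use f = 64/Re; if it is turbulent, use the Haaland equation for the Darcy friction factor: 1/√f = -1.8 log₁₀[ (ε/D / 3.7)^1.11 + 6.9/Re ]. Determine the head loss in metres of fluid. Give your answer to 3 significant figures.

Reynolds number Re = ρVD/μ = 1260 · 3.72 · 0.367 / 1 = 1720.
Re < 2300 → laminar flow, so f = 64/Re = 64/1720 = 0.0372 (the turbulent correlation is not needed).
Total minor-loss coefficient ΣK = 3·0.36 = 1.08.
ΔP = [f·L/D + ΣK]·(ρV²/2) = [0.0372·46.6/0.367 + 1.08]·(1260·3.72²/2) = [4.724 + 1.08]·8718 = 5.06e+04 Pa.
Head loss h_f = ΔP/(ρg) = 5.06e+04/(1260·9.81) = 4.09 m.

h_f ≈ 4.09 m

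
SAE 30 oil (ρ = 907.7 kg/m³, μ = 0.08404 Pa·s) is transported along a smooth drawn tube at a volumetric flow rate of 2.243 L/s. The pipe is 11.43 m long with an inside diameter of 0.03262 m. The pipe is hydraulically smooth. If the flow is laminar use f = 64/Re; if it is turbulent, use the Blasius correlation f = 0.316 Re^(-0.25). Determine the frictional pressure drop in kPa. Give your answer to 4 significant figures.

Q = 2.243 L/s = 2.243/1000 = 0.002243 m³/s.
Cross-sectional area A = πD²/4 = π(0.03262)²/4 = 0.0008357 m²; mean velocity V = Q/A = 0.002243/0.0008357 = 2.684 m/s.
Reynolds number Re = ρVD/μ = 907.7 · 2.684 · 0.03262 / 0.084 = 945.6.
Re < 2300 → laminar flow, so f = 64/Re = 64/945.6 = 0.06768 (the turbulent correlation is not needed).
Darcy-Weisbach: ΔP = f(L/D)(ρV²/2) = 0.06768·(11.43/0.03262)·(907.7·2.684²/2) = 0.06768·350.4·3269 = 7.753e+04 Pa.
ΔP = 7.753e+04 Pa = 77.53 kPa.

ΔP ≈ 77.53 kPa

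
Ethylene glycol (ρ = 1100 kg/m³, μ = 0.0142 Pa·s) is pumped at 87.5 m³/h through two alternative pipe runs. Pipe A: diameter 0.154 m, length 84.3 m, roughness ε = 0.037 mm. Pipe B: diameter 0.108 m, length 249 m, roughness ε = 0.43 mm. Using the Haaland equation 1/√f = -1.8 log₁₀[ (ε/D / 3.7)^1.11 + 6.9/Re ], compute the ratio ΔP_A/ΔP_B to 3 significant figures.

ΔP_A/ΔP_B ≈ 0.0493

Pipe A: V = Q/A = 0.02431/0.01863 = 1.305 m/s; Re = 1.557e+04; ε/D = 0.00024; Haaland → f = 0.0278; ΔP_A = f(L/D)(ρV²/2) = 1.425e+04 Pa.
Pipe B: V = Q/A = 0.02431/0.009161 = 2.653 m/s; Re = 2.22e+04; ε/D = 0.00398; Haaland → f = 0.03239; ΔP_B = f(L/D)(ρV²/2) = 2.891e+05 Pa.
ΔP_A/ΔP_B = 1.425e+04/2.891e+05 = 0.0493.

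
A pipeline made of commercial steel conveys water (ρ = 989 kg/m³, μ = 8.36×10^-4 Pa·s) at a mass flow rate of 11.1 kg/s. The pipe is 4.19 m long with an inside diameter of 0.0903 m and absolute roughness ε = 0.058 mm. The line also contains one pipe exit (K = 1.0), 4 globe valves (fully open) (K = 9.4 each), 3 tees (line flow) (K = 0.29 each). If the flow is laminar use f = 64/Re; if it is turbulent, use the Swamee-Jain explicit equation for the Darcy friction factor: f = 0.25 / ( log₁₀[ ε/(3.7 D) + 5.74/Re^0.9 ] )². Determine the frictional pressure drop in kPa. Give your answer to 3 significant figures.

A = πD²/4 = π(0.0903)²/4 = 0.006404 m²; mean velocity V = ṁ/(ρA) = 11.1/(989 · 0.006404) = 1.753 m/s.
Reynolds number Re = ρVD/μ = 989 · 1.753 · 0.0903 / 0.000836 = 1.872e+05.
Re > 4000 → turbulent. Relative roughness ε/D = 5.8e-05/0.0903 = 0.000642. Swamee-Jain: f = 0.25/(log₁₀[0.000642/3.7 + 5.74/1.872e+05^0.9])² = 0.25/(log₁₀[0.000174 + 0.000103])² = 0.25/(-3.558)² = 0.01975.
Total minor-loss coefficient ΣK = 1·1 + 4·9.4 + 3·0.29 = 39.5.
ΔP = [f·L/D + ΣK]·(ρV²/2) = [0.01975·4.19/0.0903 + 39.5]·(989·1.753²/2) = [0.9164 + 39.5]·1519 = 6.134e+04 Pa.
ΔP = 6.134e+04 Pa = 61.3 kPa.

ΔP ≈ 61.3 kPa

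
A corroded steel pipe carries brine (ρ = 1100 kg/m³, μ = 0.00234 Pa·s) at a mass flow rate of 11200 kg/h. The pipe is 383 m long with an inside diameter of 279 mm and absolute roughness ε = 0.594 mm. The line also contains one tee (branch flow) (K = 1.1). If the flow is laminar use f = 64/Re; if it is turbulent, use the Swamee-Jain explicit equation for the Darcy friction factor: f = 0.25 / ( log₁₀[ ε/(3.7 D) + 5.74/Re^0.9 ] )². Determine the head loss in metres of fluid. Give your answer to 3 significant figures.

h_f ≈ 0.00589 m

ṁ = 11200 kg/h = 11200/3600 = 3.111 kg/s.
A = πD²/4 = π(0.279)²/4 = 0.06114 m²; mean velocity V = ṁ/(ρA) = 3.111/(1100 · 0.06114) = 0.04626 m/s.
Reynolds number Re = ρVD/μ = 1100 · 0.04626 · 0.279 / 0.00234 = 6067.
Re > 4000 → turbulent. Relative roughness ε/D = 0.000594/0.279 = 0.00213. Swamee-Jain: f = 0.25/(log₁₀[0.00213/3.7 + 5.74/6067^0.9])² = 0.25/(log₁₀[0.000575 + 0.00226])² = 0.25/(-2.547)² = 0.03853.
Total minor-loss coefficient ΣK = 1·1.1 = 1.1.
ΔP = [f·L/D + ΣK]·(ρV²/2) = [0.03853·383/0.279 + 1.1]·(1100·0.04626²/2) = [52.89 + 1.1]·1.177 = 63.55 Pa.
Head loss h_f = ΔP/(ρg) = 63.55/(1100·9.81) = 0.00589 m.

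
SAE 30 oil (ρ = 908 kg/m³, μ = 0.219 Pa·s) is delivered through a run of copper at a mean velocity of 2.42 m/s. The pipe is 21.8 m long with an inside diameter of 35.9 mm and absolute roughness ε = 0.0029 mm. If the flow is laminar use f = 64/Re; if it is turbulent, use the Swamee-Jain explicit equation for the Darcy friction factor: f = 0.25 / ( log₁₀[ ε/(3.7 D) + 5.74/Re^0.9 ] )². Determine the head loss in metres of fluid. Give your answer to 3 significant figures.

h_f ≈ 32.2 m

Reynolds number Re = ρVD/μ = 908 · 2.42 · 0.0359 / 0.219 = 360.2.
Re < 2300 → laminar flow, so f = 64/Re = 64/360.2 = 0.1777 (the turbulent correlation is not needed).
Darcy-Weisbach: ΔP = f(L/D)(ρV²/2) = 0.1777·(21.8/0.0359)·(908·2.42²/2) = 0.1777·607.2·2659 = 2.869e+05 Pa.
Head loss h_f = ΔP/(ρg) = 2.869e+05/(908·9.81) = 32.2 m.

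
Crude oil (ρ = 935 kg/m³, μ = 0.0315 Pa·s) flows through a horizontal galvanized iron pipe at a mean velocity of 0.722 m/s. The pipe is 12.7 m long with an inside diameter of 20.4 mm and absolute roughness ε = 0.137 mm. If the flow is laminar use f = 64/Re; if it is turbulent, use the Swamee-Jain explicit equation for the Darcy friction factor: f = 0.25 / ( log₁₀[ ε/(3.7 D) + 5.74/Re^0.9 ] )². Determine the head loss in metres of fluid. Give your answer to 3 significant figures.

h_f ≈ 2.42 m

Reynolds number Re = ρVD/μ = 935 · 0.722 · 0.0204 / 0.0315 = 437.2.
Re < 2300 → laminar flow, so f = 64/Re = 64/437.2 = 0.1464 (the turbulent correlation is not needed).
Darcy-Weisbach: ΔP = f(L/D)(ρV²/2) = 0.1464·(12.7/0.0204)·(935·0.722²/2) = 0.1464·622.5·243.7 = 2.221e+04 Pa.
Head loss h_f = ΔP/(ρg) = 2.221e+04/(935·9.81) = 2.42 m.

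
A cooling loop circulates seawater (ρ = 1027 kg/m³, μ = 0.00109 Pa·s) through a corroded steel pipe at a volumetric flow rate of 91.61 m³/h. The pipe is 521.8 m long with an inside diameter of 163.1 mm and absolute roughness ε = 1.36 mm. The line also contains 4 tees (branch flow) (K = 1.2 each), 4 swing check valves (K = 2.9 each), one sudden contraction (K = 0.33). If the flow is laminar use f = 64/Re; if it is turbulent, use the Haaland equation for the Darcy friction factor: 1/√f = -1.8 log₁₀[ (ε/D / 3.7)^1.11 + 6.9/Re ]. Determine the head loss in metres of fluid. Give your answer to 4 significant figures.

Q = 91.61 m³/h = 91.61/3600 = 0.02545 m³/s.
Cross-sectional area A = πD²/4 = π(0.1631)²/4 = 0.02089 m²; mean velocity V = Q/A = 0.02545/0.02089 = 1.218 m/s.
Reynolds number Re = ρVD/μ = 1027 · 1.218 · 0.1631 / 0.00109 = 1.872e+05.
Re > 4000 → turbulent. Relative roughness ε/D = 0.00136/0.1631 = 0.00834. Haaland: 1/√f = -1.8 log₁₀[(0.00834/3.7)^1.11 + 6.9/1.872e+05] = -1.8 log₁₀[0.00115 + 3.69e-05] = 5.264, so f = 0.03608.
Total minor-loss coefficient ΣK = 4·1.2 + 4·2.9 + 1·0.33 = 16.7.
ΔP = [f·L/D + ΣK]·(ρV²/2) = [0.03608·521.8/0.1631 + 16.7]·(1027·1.218²/2) = [115.4 + 16.7]·761.8 = 1.007e+05 Pa.
Head loss h_f = ΔP/(ρg) = 1.007e+05/(1027·9.81) = 9.994 m.

h_f ≈ 9.994 m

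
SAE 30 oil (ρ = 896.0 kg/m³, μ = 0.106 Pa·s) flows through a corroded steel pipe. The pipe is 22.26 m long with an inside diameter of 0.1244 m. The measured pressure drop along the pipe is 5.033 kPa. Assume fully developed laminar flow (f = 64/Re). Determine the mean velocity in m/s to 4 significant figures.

For laminar flow, f = 64/Re with Re = ρVD/μ, so Darcy-Weisbach reduces to ΔP = 32μLV/D². Solving for V: V = ΔP·D²/(32μL) = 5033·(0.1244)²/(32·0.106·22.26) = 1.032 m/s.
Check: Re = ρVD/μ = 896·1.032·0.1244/0.106 = 1085 < 2300, so the laminar assumption holds.

V ≈ 1.032 m/s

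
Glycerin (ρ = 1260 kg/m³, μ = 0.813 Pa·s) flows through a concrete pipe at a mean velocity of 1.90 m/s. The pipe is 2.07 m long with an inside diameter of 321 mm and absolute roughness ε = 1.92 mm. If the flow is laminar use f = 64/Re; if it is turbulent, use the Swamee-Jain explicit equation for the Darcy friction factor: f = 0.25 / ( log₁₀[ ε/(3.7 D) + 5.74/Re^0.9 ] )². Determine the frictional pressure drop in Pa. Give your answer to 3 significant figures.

Reynolds number Re = ρVD/μ = 1260 · 1.9 · 0.321 / 0.813 = 945.2.
Re < 2300 → laminar flow, so f = 64/Re = 64/945.2 = 0.06771 (the turbulent correlation is not needed).
Darcy-Weisbach: ΔP = f(L/D)(ρV²/2) = 0.06771·(2.07/0.321)·(1260·1.9²/2) = 0.06771·6.449·2274 = 993 Pa.

ΔP ≈ 993 Pa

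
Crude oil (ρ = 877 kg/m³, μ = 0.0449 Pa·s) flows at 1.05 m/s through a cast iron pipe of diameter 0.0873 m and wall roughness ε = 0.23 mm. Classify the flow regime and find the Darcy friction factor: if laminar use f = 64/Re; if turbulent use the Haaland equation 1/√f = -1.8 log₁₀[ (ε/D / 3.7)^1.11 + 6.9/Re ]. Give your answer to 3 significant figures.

f ≈ 0.0357

Re = ρVD/μ = 877·1.05·0.0873/0.0449 = 1790.
Re < 2300 → laminar, so f = 64/Re = 0.03575 (roughness is irrelevant in laminar flow).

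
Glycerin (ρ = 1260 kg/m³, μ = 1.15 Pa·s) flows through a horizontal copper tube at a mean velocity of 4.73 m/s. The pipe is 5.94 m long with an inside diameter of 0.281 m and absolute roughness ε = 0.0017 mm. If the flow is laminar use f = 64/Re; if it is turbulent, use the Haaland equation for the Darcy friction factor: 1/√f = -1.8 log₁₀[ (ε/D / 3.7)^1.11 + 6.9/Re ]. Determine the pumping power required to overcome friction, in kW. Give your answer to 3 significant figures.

P ≈ 3.84 kW

Reynolds number Re = ρVD/μ = 1260 · 4.73 · 0.281 / 1.15 = 1456.
Re < 2300 → laminar flow, so f = 64/Re = 64/1456 = 0.04395 (the turbulent correlation is not needed).
Darcy-Weisbach: ΔP = f(L/D)(ρV²/2) = 0.04395·(5.94/0.281)·(1260·4.73²/2) = 0.04395·21.14·1.409e+04 = 1.309e+04 Pa.
Q = V·A = 4.73·0.06202 = 0.2933 m³/s.
Pumping power P = QΔP = 0.2933·1.309e+04 = 3841 W = 3.84 kW.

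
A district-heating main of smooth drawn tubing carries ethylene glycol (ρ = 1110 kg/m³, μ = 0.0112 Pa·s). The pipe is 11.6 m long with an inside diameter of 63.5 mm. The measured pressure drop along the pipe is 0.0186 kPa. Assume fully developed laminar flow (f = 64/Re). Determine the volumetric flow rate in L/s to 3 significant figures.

For laminar flow, f = 64/Re with Re = ρVD/μ, so Darcy-Weisbach reduces to ΔP = 32μLV/D². Solving for V: V = ΔP·D²/(32μL) = 18.6·(0.0635)²/(32·0.0112·11.6) = 0.01804 m/s.
Check: Re = ρVD/μ = 1110·0.01804·0.0635/0.0112 = 113.5 < 2300, so the laminar assumption holds.
Q = V·A = 0.01804·(π/4·0.0635²) = 5.713e-05 m³/s = 0.0571 L/s.

Q ≈ 0.0571 L/s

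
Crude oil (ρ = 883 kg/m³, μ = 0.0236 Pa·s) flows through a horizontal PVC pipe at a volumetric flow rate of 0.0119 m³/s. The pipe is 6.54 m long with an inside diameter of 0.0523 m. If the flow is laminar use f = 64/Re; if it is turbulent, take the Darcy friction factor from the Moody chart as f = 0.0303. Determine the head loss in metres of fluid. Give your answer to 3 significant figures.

h_f ≈ 5.93 m

Cross-sectional area A = πD²/4 = π(0.0523)²/4 = 0.002148 m²; mean velocity V = Q/A = 0.0119/0.002148 = 5.539 m/s.
Reynolds number Re = ρVD/μ = 883 · 5.539 · 0.0523 / 0.0236 = 1.084e+04.
Re > 4000 → turbulent; use the Moody-chart value f = 0.0303.
Darcy-Weisbach: ΔP = f(L/D)(ρV²/2) = 0.0303·(6.54/0.0523)·(883·5.539²/2) = 0.0303·125·1.355e+04 = 5.133e+04 Pa.
Head loss h_f = ΔP/(ρg) = 5.133e+04/(883·9.81) = 5.93 m.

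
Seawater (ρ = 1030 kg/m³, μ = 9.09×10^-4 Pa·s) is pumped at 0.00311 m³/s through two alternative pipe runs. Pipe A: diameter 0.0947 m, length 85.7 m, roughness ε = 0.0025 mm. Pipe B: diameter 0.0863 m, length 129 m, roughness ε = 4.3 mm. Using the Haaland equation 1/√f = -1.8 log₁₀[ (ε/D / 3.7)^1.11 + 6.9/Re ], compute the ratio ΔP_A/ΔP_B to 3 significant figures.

Pipe A: V = Q/A = 0.00311/0.007044 = 0.4415 m/s; Re = 4.738e+04; ε/D = 2.64e-05; Haaland → f = 0.02103; ΔP_A = f(L/D)(ρV²/2) = 1911 Pa.
Pipe B: V = Q/A = 0.00311/0.005849 = 0.5317 m/s; Re = 5.199e+04; ε/D = 0.0498; Haaland → f = 0.07205; ΔP_B = f(L/D)(ρV²/2) = 1.568e+04 Pa.
ΔP_A/ΔP_B = 1911/1.568e+04 = 0.122.

ΔP_A/ΔP_B ≈ 0.122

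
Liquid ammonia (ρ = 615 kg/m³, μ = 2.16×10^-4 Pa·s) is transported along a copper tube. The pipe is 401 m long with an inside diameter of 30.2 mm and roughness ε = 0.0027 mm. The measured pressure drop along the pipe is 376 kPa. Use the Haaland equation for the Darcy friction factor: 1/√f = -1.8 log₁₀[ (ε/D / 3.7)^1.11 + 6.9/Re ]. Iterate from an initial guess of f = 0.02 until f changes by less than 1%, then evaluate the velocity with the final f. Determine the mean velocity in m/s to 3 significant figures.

Rearranging Darcy-Weisbach: V = √(2·ΔP·D/(f·L·ρ)). With ε/D = 2.7e-06/0.0302 = 8.94e-05, iterate starting from f = 0.02:
  f = 0.02 → V = √(2·3.76e+05·0.0302/(0.02·401·615)) = 2.146 m/s; Re = ρVD/μ = 1.845e+05; f → 0.01633
  f = 0.01633 → V = 2.375 m/s; Re = 2.042e+05; f → 0.01606
  f = 0.01606 → V = 2.395 m/s; Re = 2.059e+05; f → 0.01604
Converged (Δf/f < 1%). With the final f = 0.01604: V = √(2·3.76e+05·0.0302/(0.01604·401·615)) = 2.396 m/s.

V ≈ 2.40 m/s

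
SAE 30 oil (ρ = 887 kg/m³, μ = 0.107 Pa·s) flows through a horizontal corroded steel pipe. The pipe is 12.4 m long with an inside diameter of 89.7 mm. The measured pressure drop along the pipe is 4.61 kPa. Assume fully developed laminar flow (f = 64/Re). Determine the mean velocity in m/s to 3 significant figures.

For laminar flow, f = 64/Re with Re = ρVD/μ, so Darcy-Weisbach reduces to ΔP = 32μLV/D². Solving for V: V = ΔP·D²/(32μL) = 4610·(0.0897)²/(32·0.107·12.4) = 0.8736 m/s.
Check: Re = ρVD/μ = 887·0.8736·0.0897/0.107 = 649.6 < 2300, so the laminar assumption holds.

V ≈ 0.874 m/s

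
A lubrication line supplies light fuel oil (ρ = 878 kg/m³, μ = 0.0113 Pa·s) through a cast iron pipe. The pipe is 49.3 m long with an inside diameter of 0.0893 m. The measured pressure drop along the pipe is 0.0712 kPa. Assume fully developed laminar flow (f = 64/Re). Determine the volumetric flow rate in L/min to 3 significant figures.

For laminar flow, f = 64/Re with Re = ρVD/μ, so Darcy-Weisbach reduces to ΔP = 32μLV/D². Solving for V: V = ΔP·D²/(32μL) = 71.2·(0.0893)²/(32·0.0113·49.3) = 0.03185 m/s.
Check: Re = ρVD/μ = 878·0.03185·0.0893/0.0113 = 221 < 2300, so the laminar assumption holds.
Q = V·A = 0.03185·(π/4·0.0893²) = 0.0001995 m³/s = 12.0 L/min.

Q ≈ 12.0 L/min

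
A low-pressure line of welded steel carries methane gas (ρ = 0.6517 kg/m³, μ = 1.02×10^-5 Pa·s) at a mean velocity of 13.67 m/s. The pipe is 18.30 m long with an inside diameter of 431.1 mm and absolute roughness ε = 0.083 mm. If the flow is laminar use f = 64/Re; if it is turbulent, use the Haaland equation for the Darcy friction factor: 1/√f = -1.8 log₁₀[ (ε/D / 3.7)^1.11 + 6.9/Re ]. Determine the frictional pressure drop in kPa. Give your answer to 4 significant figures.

Reynolds number Re = ρVD/μ = 0.6517 · 13.67 · 0.4311 / 1.02e-05 = 3.765e+05.
Re > 4000 → turbulent. Relative roughness ε/D = 8.3e-05/0.4311 = 0.000193. Haaland: 1/√f = -1.8 log₁₀[(0.000193/3.7)^1.11 + 6.9/3.765e+05] = -1.8 log₁₀[1.76e-05 + 1.83e-05] = 8.001, so f = 0.01562.
Darcy-Weisbach: ΔP = f(L/D)(ρV²/2) = 0.01562·(18.3/0.4311)·(0.6517·13.67²/2) = 0.01562·42.45·60.89 = 40.38 Pa.
ΔP = 40.38 Pa = 0.04038 kPa.

ΔP ≈ 0.04038 kPa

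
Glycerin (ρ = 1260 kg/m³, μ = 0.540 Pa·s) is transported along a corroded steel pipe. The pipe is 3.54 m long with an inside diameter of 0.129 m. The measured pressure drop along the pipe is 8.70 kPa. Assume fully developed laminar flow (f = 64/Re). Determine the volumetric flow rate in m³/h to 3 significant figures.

Q ≈ 111 m³/h

For laminar flow, f = 64/Re with Re = ρVD/μ, so Darcy-Weisbach reduces to ΔP = 32μLV/D². Solving for V: V = ΔP·D²/(32μL) = 8700·(0.129)²/(32·0.54·3.54) = 2.367 m/s.
Check: Re = ρVD/μ = 1260·2.367·0.129/0.54 = 712.4 < 2300, so the laminar assumption holds.
Q = V·A = 2.367·(π/4·0.129²) = 0.03093 m³/s = 111 m³/h.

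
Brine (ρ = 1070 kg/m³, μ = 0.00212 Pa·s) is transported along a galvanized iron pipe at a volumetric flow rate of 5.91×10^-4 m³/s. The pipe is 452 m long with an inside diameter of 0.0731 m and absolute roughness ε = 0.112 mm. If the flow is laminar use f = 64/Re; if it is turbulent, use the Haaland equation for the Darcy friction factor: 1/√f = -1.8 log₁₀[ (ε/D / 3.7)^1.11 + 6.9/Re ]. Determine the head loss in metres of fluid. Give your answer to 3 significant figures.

Cross-sectional area A = πD²/4 = π(0.0731)²/4 = 0.004197 m²; mean velocity V = Q/A = 0.000591/0.004197 = 0.1408 m/s.
Reynolds number Re = ρVD/μ = 1070 · 0.1408 · 0.0731 / 0.00212 = 5196.
Re > 4000 → turbulent. Relative roughness ε/D = 0.000112/0.0731 = 0.00153. Haaland: 1/√f = -1.8 log₁₀[(0.00153/3.7)^1.11 + 6.9/5196] = -1.8 log₁₀[0.000176 + 0.00133] = 5.081, so f = 0.03873.
Darcy-Weisbach: ΔP = f(L/D)(ρV²/2) = 0.03873·(452/0.0731)·(1070·0.1408²/2) = 0.03873·6183·10.61 = 2541 Pa.
Head loss h_f = ΔP/(ρg) = 2541/(1070·9.81) = 0.242 m.

h_f ≈ 0.242 m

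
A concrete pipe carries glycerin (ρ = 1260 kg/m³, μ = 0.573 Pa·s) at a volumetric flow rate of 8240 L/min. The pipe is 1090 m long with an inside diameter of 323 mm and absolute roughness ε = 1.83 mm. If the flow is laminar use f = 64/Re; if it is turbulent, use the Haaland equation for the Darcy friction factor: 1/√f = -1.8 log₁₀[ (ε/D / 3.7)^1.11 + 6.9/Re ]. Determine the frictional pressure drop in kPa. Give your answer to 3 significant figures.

ΔP ≈ 321 kPa

Q = 8240 L/min = 8240/60000 = 0.1373 m³/s.
Cross-sectional area A = πD²/4 = π(0.323)²/4 = 0.08194 m²; mean velocity V = Q/A = 0.1373/0.08194 = 1.676 m/s.
Reynolds number Re = ρVD/μ = 1260 · 1.676 · 0.323 / 0.573 = 1190.
Re < 2300 → laminar flow, so f = 64/Re = 64/1190 = 0.05376 (the turbulent correlation is not needed).
Darcy-Weisbach: ΔP = f(L/D)(ρV²/2) = 0.05376·(1090/0.323)·(1260·1.676²/2) = 0.05376·3375·1770 = 3.211e+05 Pa.
ΔP = 3.211e+05 Pa = 321 kPa.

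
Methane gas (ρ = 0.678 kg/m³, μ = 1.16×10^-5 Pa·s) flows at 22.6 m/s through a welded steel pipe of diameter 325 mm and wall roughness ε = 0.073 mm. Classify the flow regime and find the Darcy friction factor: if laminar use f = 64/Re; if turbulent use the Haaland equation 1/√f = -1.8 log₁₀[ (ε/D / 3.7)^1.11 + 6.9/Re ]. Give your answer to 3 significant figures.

Re = ρVD/μ = 0.678·22.6·0.325/1.16e-05 = 4.293e+05.
Re > 4000 → turbulent. ε/D = 7.3e-05/0.325 = 0.000225; Haaland: 1/√f = -1.8 log₁₀[2.09e-05 + 1.61e-05] = 7.979, so f = 0.01571.

f ≈ 0.0157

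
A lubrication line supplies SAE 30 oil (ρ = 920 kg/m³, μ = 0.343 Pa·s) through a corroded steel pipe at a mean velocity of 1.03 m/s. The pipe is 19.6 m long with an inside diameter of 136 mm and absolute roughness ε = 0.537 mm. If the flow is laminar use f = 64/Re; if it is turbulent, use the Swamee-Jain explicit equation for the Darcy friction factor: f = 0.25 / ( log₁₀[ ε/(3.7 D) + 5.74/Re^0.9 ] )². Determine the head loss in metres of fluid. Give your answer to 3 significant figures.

Reynolds number Re = ρVD/μ = 920 · 1.03 · 0.136 / 0.343 = 375.7.
Re < 2300 → laminar flow, so f = 64/Re = 64/375.7 = 0.1703 (the turbulent correlation is not needed).
Darcy-Weisbach: ΔP = f(L/D)(ρV²/2) = 0.1703·(19.6/0.136)·(920·1.03²/2) = 0.1703·144.1·488 = 1.198e+04 Pa.
Head loss h_f = ΔP/(ρg) = 1.198e+04/(920·9.81) = 1.33 m.

h_f ≈ 1.33 m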